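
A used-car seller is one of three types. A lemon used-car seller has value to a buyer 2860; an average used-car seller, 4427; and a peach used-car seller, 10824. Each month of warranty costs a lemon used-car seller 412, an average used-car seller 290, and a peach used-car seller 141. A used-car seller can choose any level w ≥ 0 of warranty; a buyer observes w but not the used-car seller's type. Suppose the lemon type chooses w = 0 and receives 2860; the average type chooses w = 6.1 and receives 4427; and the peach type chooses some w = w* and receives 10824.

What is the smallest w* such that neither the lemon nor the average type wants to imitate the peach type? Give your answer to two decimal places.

Lemon type (on-path payoff 2860) won't mimic when 2860 ≥ 10824 − 412·w*, i.e. w* ≥ 19.33.
Average type (on-path payoff 4427 − 290×6.1 = 2658) won't mimic when 2658 ≥ 10824 − 290·w*, i.e. w* ≥ 28.16.
Both must hold, so w* = max(19.33, 28.16) = 28.16. The average type's constraint binds.

28.16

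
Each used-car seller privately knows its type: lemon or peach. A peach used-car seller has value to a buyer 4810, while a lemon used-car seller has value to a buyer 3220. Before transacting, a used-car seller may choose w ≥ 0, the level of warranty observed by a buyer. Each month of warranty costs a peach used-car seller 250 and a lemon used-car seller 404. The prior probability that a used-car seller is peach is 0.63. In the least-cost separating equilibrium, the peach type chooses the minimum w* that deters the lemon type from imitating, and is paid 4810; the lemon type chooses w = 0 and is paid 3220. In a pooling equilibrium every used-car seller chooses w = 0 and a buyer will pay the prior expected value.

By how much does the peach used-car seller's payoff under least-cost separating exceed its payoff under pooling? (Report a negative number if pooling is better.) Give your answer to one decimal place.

-395.6

Least-cost separating signal: w* solves 3220 = 4810 − 404·w*, so w* = (4810 − 3220)/404 ≈ 3.9356.
Peach type's separating payoff: 4810 − 250 × w* = 4810 − 250 × (4810 − 3220)/404 = 4810 − 397500/404 ≈ 3826.089.
Pooling payoff: 0.63 × 4810 + 0.37 × 3220 = 4221.7.
Difference: 3826.089 − 4221.7 = -395.611, i.e. -395.6 to one decimal place.
The peach type would prefer the pooling outcome.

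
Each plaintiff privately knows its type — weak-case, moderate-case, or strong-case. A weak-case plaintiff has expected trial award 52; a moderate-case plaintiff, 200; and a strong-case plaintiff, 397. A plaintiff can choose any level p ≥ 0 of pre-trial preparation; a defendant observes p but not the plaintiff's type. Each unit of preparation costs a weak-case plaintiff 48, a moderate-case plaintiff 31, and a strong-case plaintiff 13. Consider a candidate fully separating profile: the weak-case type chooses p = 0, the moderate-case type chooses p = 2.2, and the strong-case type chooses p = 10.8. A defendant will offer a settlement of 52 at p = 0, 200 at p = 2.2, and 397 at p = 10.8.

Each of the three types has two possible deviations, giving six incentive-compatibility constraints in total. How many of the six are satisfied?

5

Strong-case (own payoff 397 − 13×10.8 = 256.6): to p=0 gives 52 → no gain ✓; to p=2.2 gives 200 − 13×2.2 = 171.4 → no gain ✓.
Moderate-case (own payoff 200 − 31×2.2 = 131.8): to p=0 gives 52 → no gain ✓; to p=10.8 gives 397 − 31×10.8 = 62.2 → no gain ✓.
Weak-case (own payoff 52): to p=2.2 gives 200 − 48×2.2 = 94.4 → profitable ✗; to p=10.8 gives 397 − 48×10.8 = -121.4 → no gain ✓.
5 of the 6 constraints hold; not an equilibrium.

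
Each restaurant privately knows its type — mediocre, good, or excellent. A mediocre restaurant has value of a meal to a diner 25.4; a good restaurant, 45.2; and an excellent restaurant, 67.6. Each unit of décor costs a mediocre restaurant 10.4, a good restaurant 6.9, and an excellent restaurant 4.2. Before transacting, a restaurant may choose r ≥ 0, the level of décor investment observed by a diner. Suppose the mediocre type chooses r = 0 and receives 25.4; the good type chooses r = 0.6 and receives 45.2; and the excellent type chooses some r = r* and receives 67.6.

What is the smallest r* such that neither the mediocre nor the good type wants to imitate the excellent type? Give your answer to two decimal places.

Good type (on-path payoff 45.2 − 6.9×0.6 = 41.06) won't mimic when 41.06 ≥ 67.6 − 6.9·r*, i.e. r* ≥ 3.85.
Mediocre type (on-path payoff 25.4) won't mimic when 25.4 ≥ 67.6 − 10.4·r*, i.e. r* ≥ 4.06.
Both must hold, so r* = max(4.06, 3.85) = 4.06. The mediocre type's constraint binds.

4.06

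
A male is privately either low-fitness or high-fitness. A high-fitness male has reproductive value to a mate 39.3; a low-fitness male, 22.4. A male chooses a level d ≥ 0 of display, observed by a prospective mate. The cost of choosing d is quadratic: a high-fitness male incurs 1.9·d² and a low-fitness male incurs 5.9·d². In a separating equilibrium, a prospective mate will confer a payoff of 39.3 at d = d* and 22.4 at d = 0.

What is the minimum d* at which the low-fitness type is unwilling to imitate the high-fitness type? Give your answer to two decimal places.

The low-fitness type at d = 0 receives 22.4; imitating at d* yields 39.3 − 5.9·d*².
Indifference: 22.4 = 39.3 − 5.9·d*², so d*² = (39.3 − 22.4) / 5.9 ≈ 2.8644.
d* = √2.8644 ≈ 1.69.

1.69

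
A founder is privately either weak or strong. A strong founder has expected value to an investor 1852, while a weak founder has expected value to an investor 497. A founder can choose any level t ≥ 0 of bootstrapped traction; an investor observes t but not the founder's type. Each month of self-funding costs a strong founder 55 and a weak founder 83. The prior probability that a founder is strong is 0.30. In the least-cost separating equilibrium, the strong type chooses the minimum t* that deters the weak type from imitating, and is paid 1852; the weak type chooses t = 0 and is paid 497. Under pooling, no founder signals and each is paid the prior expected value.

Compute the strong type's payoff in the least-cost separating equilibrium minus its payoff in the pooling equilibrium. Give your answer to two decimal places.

50.61

Least-cost separating signal: t* solves 497 = 1852 − 83·t*, so t* = (1852 − 497)/83 ≈ 16.3253.
Strong type's separating payoff: 1852 − 55 × t* = 1852 − 55 × (1852 − 497)/83 = 1852 − 74525/83 ≈ 954.1084.
Pooling payoff: 0.30 × 1852 + 0.70 × 497 = 903.5.
Difference: 954.1084 − 903.5 = 50.6084, i.e. 50.61 to two decimal places.
The strong type prefers to separate.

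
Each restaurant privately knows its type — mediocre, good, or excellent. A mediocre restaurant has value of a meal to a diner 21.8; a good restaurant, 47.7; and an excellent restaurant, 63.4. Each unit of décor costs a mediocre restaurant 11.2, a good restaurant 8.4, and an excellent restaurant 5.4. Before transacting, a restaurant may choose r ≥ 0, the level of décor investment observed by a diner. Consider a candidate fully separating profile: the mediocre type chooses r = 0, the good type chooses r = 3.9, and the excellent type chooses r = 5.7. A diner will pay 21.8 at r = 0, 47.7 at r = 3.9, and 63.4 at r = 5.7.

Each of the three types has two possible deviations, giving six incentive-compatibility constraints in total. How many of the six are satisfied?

4

Excellent (own payoff 63.4 − 5.4×5.7 = 32.62): to r=0 gives 21.8 → no gain ✓; to r=3.9 gives 47.7 − 5.4×3.9 = 26.64 → no gain ✓.
Good (own payoff 47.7 − 8.4×3.9 = 14.94): to r=0 gives 21.8 → profitable ✗; to r=5.7 gives 63.4 − 8.4×5.7 = 15.52 → profitable ✗.
Mediocre (own payoff 21.8): to r=3.9 gives 47.7 − 11.2×3.9 = 4.02 → no gain ✓; to r=5.7 gives 63.4 − 11.2×5.7 = -0.44 → no gain ✓.
4 of the 6 constraints hold; not an equilibrium.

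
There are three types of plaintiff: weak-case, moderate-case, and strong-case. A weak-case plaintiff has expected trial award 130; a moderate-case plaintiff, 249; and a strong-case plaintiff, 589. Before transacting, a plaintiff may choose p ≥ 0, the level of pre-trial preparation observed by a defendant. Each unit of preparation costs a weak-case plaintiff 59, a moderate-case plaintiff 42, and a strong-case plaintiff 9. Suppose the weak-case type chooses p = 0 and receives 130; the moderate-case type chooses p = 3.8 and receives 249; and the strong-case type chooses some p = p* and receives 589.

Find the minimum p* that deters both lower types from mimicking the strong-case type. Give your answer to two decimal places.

Moderate-case type (on-path payoff 249 − 42×3.8 = 89.4) won't mimic when 89.4 ≥ 589 − 42·p*, i.e. p* ≥ 11.90.
Weak-case type (on-path payoff 130) won't mimic when 130 ≥ 589 − 59·p*, i.e. p* ≥ 7.78.
Both must hold, so p* = max(7.78, 11.90) = 11.90. The moderate-case type's constraint binds.

11.90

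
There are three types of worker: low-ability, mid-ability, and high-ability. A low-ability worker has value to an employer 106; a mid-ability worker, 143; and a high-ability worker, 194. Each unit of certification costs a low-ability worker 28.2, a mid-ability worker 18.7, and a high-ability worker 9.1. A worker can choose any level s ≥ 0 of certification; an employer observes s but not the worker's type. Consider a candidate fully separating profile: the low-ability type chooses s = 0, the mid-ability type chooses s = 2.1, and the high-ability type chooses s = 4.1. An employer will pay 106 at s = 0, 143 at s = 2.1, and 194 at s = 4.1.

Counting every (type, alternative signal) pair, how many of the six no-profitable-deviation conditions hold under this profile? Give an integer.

4

Low-ability (own payoff 106): to s=2.1 gives 143 − 28.2×2.1 = 83.78 → no gain ✓; to s=4.1 gives 194 − 28.2×4.1 = 78.38 → no gain ✓.
High-ability (own payoff 194 − 9.1×4.1 = 156.69): to s=0 gives 106 → no gain ✓; to s=2.1 gives 143 − 9.1×2.1 = 123.89 → no gain ✓.
Mid-ability (own payoff 143 − 18.7×2.1 = 103.73): to s=0 gives 106 → profitable ✗; to s=4.1 gives 194 − 18.7×4.1 = 117.33 → profitable ✗.
4 of the 6 constraints hold; not an equilibrium.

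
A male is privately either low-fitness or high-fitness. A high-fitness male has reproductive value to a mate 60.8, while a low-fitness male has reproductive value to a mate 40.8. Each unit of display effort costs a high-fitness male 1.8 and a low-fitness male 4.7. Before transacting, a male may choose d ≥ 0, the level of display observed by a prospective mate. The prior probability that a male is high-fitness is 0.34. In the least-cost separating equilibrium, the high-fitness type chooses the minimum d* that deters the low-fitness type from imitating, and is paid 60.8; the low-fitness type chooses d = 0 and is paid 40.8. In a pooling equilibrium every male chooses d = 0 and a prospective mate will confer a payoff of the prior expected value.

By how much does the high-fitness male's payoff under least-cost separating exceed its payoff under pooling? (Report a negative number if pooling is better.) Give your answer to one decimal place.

Least-cost separating signal: d* solves 40.8 = 60.8 − 4.7·d*, so d* = (60.8 − 40.8)/4.7 ≈ 4.2553.
High-fitness type's separating payoff: 60.8 − 1.8 × d* = 60.8 − 1.8 × (60.8 − 40.8)/4.7 = 60.8 − 36/4.7 ≈ 53.140.
Pooling payoff: 0.34 × 60.8 + 0.66 × 40.8 = 47.6.
Difference: 53.140 − 47.6 = 5.54, i.e. 5.5 to one decimal place.
The high-fitness type prefers to separate.

5.5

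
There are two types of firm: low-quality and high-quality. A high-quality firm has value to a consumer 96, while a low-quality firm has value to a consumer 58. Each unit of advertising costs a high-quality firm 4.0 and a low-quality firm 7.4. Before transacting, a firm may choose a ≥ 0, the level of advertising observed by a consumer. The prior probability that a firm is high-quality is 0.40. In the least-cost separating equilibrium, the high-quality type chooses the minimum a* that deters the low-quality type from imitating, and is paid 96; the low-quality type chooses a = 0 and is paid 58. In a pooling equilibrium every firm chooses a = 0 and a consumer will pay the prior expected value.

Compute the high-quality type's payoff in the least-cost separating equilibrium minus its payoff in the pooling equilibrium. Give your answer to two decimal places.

2.26

Least-cost separating signal: a* solves 58 = 96 − 7.4·a*, so a* = (96 − 58)/7.4 ≈ 5.1351.
High-quality type's separating payoff: 96 − 4.0 × a* = 96 − 4.0 × (96 − 58)/7.4 = 96 − 152/7.4 ≈ 75.4595.
Pooling payoff: 0.40 × 96 + 0.60 × 58 = 73.2.
Difference: 75.4595 − 73.2 = 2.2595, i.e. 2.26 to two decimal places.
The high-quality type prefers to separate.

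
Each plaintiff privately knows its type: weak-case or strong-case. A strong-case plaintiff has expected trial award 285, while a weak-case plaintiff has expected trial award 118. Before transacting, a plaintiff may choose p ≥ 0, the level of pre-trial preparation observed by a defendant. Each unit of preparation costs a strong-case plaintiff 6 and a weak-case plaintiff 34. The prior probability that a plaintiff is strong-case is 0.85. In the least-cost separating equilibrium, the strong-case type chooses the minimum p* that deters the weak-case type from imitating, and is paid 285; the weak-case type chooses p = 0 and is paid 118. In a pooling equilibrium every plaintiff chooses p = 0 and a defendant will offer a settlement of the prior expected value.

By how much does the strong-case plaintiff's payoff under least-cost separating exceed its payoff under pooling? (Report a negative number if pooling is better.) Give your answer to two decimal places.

-4.42

Least-cost separating signal: p* solves 118 = 285 − 34·p*, so p* = (285 − 118)/34 ≈ 4.9118.
Strong-case type's separating payoff: 285 − 6 × p* = 285 − 6 × (285 − 118)/34 = 285 − 1002/34 ≈ 255.5294.
Pooling payoff: 0.85 × 285 + 0.15 × 118 = 259.95.
Difference: 255.5294 − 259.95 = -4.4206, i.e. -4.42 to two decimal places.
The strong-case type would prefer the pooling outcome.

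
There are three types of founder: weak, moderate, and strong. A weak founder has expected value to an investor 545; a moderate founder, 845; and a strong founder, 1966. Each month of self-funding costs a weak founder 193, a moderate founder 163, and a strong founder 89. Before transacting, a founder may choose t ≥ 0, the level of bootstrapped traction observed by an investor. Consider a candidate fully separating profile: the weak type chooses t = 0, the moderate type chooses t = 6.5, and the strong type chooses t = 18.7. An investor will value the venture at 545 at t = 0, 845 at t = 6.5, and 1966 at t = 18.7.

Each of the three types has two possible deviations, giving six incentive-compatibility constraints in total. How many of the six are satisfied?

Strong (own payoff 1966 − 89×18.7 = 301.7): to t=0 gives 545 → profitable ✗; to t=6.5 gives 845 − 89×6.5 = 266.5 → no gain ✓.
Weak (own payoff 545): to t=6.5 gives 845 − 193×6.5 = -409.5 → no gain ✓; to t=18.7 gives 1966 − 193×18.7 = -1643.1 → no gain ✓.
Moderate (own payoff 845 − 163×6.5 = -214.5): to t=0 gives 545 → profitable ✗; to t=18.7 gives 1966 − 163×18.7 = -1082.1 → no gain ✓.
4 of the 6 constraints hold; not an equilibrium.

4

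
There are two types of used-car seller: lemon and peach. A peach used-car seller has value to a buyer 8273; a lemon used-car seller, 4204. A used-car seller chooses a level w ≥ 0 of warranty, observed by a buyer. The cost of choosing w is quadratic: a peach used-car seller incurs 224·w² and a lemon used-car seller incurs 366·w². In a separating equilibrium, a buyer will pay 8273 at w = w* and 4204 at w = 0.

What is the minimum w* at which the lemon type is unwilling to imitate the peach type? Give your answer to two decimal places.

The lemon type at w = 0 receives 4204; imitating at w* yields 8273 − 366·w*².
Indifference: 4204 = 8273 − 366·w*², so w*² = (8273 − 4204) / 366 ≈ 11.1175.
w* = √11.1175 ≈ 3.33.

3.33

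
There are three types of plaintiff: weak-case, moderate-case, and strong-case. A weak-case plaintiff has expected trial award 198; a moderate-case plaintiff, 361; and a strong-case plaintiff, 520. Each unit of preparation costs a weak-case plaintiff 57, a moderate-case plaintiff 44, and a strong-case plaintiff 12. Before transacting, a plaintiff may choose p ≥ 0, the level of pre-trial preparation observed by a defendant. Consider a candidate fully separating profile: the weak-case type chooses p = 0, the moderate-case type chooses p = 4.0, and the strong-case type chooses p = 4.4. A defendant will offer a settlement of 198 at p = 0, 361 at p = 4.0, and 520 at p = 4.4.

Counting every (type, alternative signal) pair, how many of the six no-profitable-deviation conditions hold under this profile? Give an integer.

3

Strong-case (own payoff 520 − 12×4.4 = 467.2): to p=0 gives 198 → no gain ✓; to p=4.0 gives 361 − 12×4.0 = 313 → no gain ✓.
Weak-case (own payoff 198): to p=4.0 gives 361 − 57×4.0 = 133 → no gain ✓; to p=4.4 gives 520 − 57×4.4 = 269.2 → profitable ✗.
Moderate-case (own payoff 361 − 44×4.0 = 185): to p=0 gives 198 → profitable ✗; to p=4.4 gives 520 − 44×4.4 = 326.4 → profitable ✗.
3 of the 6 constraints hold; not an equilibrium.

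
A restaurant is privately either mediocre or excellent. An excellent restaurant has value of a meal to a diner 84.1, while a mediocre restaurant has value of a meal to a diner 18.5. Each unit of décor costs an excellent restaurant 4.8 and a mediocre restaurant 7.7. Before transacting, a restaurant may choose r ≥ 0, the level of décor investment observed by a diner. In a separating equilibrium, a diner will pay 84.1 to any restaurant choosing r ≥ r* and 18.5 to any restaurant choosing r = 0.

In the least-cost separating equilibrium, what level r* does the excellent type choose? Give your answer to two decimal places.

8.52

A mediocre restaurant choosing r = 0 receives 18.5.
Imitating at r* instead would pay 84.1 at cost 7.7·r*, netting 84.1 − 7.7·r*.
Indifference: 18.5 = 84.1 − 7.7·r*, so r* = (84.1 − 18.5) / 7.7 ≈ 8.52.
This is the mediocre type's binding incentive-compatibility constraint; any r ≥ 8.52 sustains separation on that side.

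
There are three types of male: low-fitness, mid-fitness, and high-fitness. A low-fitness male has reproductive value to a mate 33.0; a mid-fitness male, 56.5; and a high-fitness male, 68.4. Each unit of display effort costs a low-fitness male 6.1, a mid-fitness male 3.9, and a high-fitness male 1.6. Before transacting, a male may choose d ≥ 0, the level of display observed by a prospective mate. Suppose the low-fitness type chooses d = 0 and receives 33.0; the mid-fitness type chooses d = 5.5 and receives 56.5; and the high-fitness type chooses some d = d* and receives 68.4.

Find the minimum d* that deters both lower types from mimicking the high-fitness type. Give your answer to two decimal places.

8.55

Mid-fitness type (on-path payoff 56.5 − 3.9×5.5 = 35.05) won't mimic when 35.05 ≥ 68.4 − 3.9·d*, i.e. d* ≥ 8.55.
Low-fitness type (on-path payoff 33.0) won't mimic when 33.0 ≥ 68.4 − 6.1·d*, i.e. d* ≥ 5.80.
Both must hold, so d* = max(5.80, 8.55) = 8.55. The mid-fitness type's constraint binds.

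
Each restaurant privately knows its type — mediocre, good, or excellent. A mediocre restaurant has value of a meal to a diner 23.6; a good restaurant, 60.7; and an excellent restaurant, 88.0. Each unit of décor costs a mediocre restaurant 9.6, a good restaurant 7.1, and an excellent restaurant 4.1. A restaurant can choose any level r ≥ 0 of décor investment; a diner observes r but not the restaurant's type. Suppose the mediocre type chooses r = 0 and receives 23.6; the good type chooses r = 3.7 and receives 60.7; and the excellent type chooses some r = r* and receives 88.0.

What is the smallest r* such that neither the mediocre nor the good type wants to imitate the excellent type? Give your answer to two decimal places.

7.55

Mediocre type (on-path payoff 23.6) won't mimic when 23.6 ≥ 88.0 − 9.6·r*, i.e. r* ≥ 6.71.
Good type (on-path payoff 60.7 − 7.1×3.7 = 34.43) won't mimic when 34.43 ≥ 88.0 − 7.1·r*, i.e. r* ≥ 7.55.
Both must hold, so r* = max(6.71, 7.55) = 7.55. The good type's constraint binds.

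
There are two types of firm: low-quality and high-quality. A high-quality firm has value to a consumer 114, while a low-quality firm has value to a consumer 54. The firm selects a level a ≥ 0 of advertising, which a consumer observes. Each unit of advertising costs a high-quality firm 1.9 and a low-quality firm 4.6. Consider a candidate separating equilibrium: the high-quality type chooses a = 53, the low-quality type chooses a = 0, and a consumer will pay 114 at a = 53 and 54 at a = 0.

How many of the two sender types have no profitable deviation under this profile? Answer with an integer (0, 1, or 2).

Low-quality type: stay at 0 → 54; mimic → 114 − 4.6 × 53 = -129.8. IC holds (54 ≥ -129.8).
High-quality type: signal → 114 − 1.9 × 53 = 13.3; deviate to 0 → 54. IC fails (13.3 < 54).
1 of 2 constraints hold, so this profile is not an equilibrium.

1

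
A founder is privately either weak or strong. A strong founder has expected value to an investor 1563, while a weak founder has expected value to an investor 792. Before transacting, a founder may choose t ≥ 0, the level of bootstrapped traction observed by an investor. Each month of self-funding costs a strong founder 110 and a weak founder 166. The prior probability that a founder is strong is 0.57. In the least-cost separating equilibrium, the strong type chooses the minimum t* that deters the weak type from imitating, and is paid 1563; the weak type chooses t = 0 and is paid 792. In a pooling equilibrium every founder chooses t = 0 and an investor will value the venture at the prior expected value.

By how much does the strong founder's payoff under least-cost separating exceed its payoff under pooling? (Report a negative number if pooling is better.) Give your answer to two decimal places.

Least-cost separating signal: t* solves 792 = 1563 − 166·t*, so t* = (1563 − 792)/166 ≈ 4.6446.
Strong type's separating payoff: 1563 − 110 × t* = 1563 − 110 × (1563 − 792)/166 = 1563 − 84810/166 ≈ 1052.0964.
Pooling payoff: 0.57 × 1563 + 0.43 × 792 = 1231.47.
Difference: 1052.0964 − 1231.47 = -179.3736, i.e. -179.37 to two decimal places.
The strong type would prefer the pooling outcome.

-179.37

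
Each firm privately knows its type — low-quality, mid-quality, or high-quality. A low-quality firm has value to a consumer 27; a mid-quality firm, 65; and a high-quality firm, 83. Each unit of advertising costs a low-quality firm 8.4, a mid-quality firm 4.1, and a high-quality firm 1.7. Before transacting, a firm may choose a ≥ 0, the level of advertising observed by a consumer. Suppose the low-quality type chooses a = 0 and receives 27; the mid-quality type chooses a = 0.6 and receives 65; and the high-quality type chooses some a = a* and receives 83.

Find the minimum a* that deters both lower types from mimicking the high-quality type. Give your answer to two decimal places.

6.67

Low-quality type (on-path payoff 27) won't mimic when 27 ≥ 83 − 8.4·a*, i.e. a* ≥ 6.67.
Mid-quality type (on-path payoff 65 − 4.1×0.6 = 62.54) won't mimic when 62.54 ≥ 83 − 4.1·a*, i.e. a* ≥ 4.99.
Both must hold, so a* = max(6.67, 4.99) = 6.67. The low-quality type's constraint binds.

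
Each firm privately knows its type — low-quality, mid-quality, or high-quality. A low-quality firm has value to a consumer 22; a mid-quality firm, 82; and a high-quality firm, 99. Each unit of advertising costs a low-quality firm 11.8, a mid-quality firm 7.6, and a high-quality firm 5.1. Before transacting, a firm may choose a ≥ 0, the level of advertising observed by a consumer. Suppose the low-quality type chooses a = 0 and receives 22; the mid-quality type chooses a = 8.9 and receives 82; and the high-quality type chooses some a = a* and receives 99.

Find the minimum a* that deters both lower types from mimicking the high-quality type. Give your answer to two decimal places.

Low-quality type (on-path payoff 22) won't mimic when 22 ≥ 99 − 11.8·a*, i.e. a* ≥ 6.53.
Mid-quality type (on-path payoff 82 − 7.6×8.9 = 14.36) won't mimic when 14.36 ≥ 99 − 7.6·a*, i.e. a* ≥ 11.14.
Both must hold, so a* = max(6.53, 11.14) = 11.14. The mid-quality type's constraint binds.

11.14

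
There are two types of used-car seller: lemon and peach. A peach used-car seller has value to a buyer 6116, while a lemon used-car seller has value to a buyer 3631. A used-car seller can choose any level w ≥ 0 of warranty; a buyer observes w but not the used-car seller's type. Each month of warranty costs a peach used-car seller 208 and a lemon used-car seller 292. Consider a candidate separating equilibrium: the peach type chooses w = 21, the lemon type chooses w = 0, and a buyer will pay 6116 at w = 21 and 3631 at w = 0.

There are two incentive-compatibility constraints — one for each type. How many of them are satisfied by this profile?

Peach type: signal → 6116 − 208 × 21 = 1748; deviate to 0 → 3631. IC fails (1748 < 3631).
Lemon type: stay at 0 → 3631; mimic → 6116 − 292 × 21 = -16. IC holds (3631 ≥ -16).
1 of 2 constraints hold, so this profile is not an equilibrium.

1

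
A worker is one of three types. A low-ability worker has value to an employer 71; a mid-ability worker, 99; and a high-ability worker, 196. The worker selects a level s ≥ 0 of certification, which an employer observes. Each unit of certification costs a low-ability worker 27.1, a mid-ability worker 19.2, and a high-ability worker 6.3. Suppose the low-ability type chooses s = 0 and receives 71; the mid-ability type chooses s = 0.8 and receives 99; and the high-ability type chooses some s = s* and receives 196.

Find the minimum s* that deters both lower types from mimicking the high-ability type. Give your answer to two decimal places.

5.85

Low-ability type (on-path payoff 71) won't mimic when 71 ≥ 196 − 27.1·s*, i.e. s* ≥ 4.61.
Mid-ability type (on-path payoff 99 − 19.2×0.8 = 83.64) won't mimic when 83.64 ≥ 196 − 19.2·s*, i.e. s* ≥ 5.85.
Both must hold, so s* = max(4.61, 5.85) = 5.85. The mid-ability type's constraint binds.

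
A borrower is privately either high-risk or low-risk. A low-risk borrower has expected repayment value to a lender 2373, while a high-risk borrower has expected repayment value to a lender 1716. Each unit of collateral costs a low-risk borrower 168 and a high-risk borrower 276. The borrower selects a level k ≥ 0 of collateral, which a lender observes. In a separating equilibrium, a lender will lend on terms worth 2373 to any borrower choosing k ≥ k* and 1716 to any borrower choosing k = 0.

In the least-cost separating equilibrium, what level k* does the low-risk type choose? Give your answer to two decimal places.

A high-risk borrower choosing k = 0 receives 1716.
Imitating at k* instead would pay 2373 at cost 276·k*, netting 2373 − 276·k*.
Indifference: 1716 = 2373 − 276·k*, so k* = (2373 − 1716) / 276 ≈ 2.38.
This is the high-risk type's binding incentive-compatibility constraint; any k ≥ 2.38 sustains separation on that side.

2.38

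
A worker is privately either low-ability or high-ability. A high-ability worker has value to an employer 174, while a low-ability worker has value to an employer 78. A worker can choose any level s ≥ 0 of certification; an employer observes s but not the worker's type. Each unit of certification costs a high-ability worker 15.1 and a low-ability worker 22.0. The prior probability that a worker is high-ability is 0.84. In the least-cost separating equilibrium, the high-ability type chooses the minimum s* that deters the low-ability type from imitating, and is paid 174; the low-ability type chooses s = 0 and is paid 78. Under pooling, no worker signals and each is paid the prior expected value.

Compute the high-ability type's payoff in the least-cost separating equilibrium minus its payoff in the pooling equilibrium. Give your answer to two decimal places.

-50.53

Least-cost separating signal: s* solves 78 = 174 − 22.0·s*, so s* = (174 − 78)/22.0 ≈ 4.3636.
High-ability type's separating payoff: 174 − 15.1 × s* = 174 − 15.1 × (174 − 78)/22.0 = 174 − 1449.6/22.0 ≈ 108.1091.
Pooling payoff: 0.84 × 174 + 0.16 × 78 = 158.64.
Difference: 108.1091 − 158.64 = -50.5309, i.e. -50.53 to two decimal places.
The high-ability type would prefer the pooling outcome.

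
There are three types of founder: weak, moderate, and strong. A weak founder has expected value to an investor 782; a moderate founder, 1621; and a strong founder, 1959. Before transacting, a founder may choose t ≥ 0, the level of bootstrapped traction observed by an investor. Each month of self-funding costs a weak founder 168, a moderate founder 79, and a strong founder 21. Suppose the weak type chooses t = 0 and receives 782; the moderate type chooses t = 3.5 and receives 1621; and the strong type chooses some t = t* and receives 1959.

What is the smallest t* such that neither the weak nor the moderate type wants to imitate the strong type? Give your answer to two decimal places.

Weak type (on-path payoff 782) won't mimic when 782 ≥ 1959 − 168·t*, i.e. t* ≥ 7.01.
Moderate type (on-path payoff 1621 − 79×3.5 = 1344.5) won't mimic when 1344.5 ≥ 1959 − 79·t*, i.e. t* ≥ 7.78.
Both must hold, so t* = max(7.01, 7.78) = 7.78. The moderate type's constraint binds.

7.78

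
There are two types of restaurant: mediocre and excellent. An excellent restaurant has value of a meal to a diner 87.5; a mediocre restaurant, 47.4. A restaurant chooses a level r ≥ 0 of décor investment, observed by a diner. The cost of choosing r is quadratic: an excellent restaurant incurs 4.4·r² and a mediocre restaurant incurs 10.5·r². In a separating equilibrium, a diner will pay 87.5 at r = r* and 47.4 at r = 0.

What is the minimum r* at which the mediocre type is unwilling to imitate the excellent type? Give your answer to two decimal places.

The mediocre type at r = 0 receives 47.4; imitating at r* yields 87.5 − 10.5·r*².
Indifference: 47.4 = 87.5 − 10.5·r*², so r*² = (87.5 − 47.4) / 10.5 ≈ 3.8190.
r* = √3.8190 ≈ 1.95.

1.95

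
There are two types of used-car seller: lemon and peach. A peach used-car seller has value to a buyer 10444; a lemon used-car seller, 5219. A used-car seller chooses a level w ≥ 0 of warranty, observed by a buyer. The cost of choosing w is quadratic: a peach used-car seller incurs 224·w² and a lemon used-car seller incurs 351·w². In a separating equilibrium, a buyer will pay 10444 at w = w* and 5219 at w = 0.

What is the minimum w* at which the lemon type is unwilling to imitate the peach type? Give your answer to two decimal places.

3.86

The lemon type at w = 0 receives 5219; imitating at w* yields 10444 − 351·w*².
Indifference: 5219 = 10444 − 351·w*², so w*² = (10444 − 5219) / 351 ≈ 14.8860.
w* = √14.8860 ≈ 3.86.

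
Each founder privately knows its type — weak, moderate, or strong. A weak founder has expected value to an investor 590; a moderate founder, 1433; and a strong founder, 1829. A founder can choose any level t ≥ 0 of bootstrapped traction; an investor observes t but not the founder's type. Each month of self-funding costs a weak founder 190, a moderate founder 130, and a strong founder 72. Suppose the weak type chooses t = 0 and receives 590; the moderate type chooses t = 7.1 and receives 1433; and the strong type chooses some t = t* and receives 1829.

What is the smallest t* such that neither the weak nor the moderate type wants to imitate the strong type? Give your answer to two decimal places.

10.15

Weak type (on-path payoff 590) won't mimic when 590 ≥ 1829 − 190·t*, i.e. t* ≥ 6.52.
Moderate type (on-path payoff 1433 − 130×7.1 = 510) won't mimic when 510 ≥ 1829 − 130·t*, i.e. t* ≥ 10.15.
Both must hold, so t* = max(6.52, 10.15) = 10.15. The moderate type's constraint binds.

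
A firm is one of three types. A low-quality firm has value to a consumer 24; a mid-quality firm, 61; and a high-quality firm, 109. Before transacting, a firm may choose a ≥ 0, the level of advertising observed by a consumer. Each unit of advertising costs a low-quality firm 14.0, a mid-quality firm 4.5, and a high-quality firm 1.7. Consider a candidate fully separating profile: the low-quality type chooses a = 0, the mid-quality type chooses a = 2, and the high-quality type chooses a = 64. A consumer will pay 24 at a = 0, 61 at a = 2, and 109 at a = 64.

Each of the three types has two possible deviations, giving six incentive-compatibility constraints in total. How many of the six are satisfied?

Low-quality (own payoff 24): to a=2 gives 61 − 14.0×2 = 33 → profitable ✗; to a=64 gives 109 − 14.0×64 = -787 → no gain ✓.
Mid-quality (own payoff 61 − 4.5×2 = 52): to a=0 gives 24 → no gain ✓; to a=64 gives 109 − 4.5×64 = -179 → no gain ✓.
High-quality (own payoff 109 − 1.7×64 = 0.2): to a=0 gives 24 → profitable ✗; to a=2 gives 61 − 1.7×2 = 57.6 → profitable ✗.
3 of the 6 constraints hold; not an equilibrium.

3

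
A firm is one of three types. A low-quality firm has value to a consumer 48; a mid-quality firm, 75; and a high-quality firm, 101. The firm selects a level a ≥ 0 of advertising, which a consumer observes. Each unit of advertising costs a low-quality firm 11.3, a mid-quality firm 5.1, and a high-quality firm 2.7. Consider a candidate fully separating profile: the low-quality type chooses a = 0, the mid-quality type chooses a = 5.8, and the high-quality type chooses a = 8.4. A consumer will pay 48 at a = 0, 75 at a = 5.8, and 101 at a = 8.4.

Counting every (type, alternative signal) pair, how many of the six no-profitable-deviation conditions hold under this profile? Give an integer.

High-quality (own payoff 101 − 2.7×8.4 = 78.32): to a=0 gives 48 → no gain ✓; to a=5.8 gives 75 − 2.7×5.8 = 59.34 → no gain ✓.
Mid-quality (own payoff 75 − 5.1×5.8 = 45.42): to a=0 gives 48 → profitable ✗; to a=8.4 gives 101 − 5.1×8.4 = 58.16 → profitable ✗.
Low-quality (own payoff 48): to a=5.8 gives 75 − 11.3×5.8 = 9.46 → no gain ✓; to a=8.4 gives 101 − 11.3×8.4 = 6.08 → no gain ✓.
4 of the 6 constraints hold; not an equilibrium.

4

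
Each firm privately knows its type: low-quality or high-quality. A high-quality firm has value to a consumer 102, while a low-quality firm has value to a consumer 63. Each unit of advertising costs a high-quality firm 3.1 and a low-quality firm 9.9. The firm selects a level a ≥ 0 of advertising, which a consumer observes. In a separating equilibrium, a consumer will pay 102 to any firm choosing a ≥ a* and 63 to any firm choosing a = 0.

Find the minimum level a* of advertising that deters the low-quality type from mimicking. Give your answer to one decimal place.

3.9

A low-quality firm choosing a = 0 receives 63.
Imitating at a* instead would pay 102 at cost 9.9·a*, netting 102 − 9.9·a*.
Indifference: 63 = 102 − 9.9·a*, so a* = (102 − 63) / 9.9 ≈ 3.9.
At a* the low-quality type's incentive constraint just binds; the high-quality type strictly prefers a* since its per-unit cost is lower.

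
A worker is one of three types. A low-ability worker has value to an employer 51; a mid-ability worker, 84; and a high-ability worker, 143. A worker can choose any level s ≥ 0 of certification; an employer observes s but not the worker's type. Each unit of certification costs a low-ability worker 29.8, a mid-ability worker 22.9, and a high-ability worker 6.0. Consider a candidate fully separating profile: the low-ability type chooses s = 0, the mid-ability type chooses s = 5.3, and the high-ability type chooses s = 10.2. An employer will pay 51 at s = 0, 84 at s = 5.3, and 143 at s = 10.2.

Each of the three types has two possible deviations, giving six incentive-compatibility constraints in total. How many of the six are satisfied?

High-ability (own payoff 143 − 6.0×10.2 = 81.8): to s=0 gives 51 → no gain ✓; to s=5.3 gives 84 − 6.0×5.3 = 52.2 → no gain ✓.
Mid-ability (own payoff 84 − 22.9×5.3 = -37.37): to s=0 gives 51 → profitable ✗; to s=10.2 gives 143 − 22.9×10.2 = -90.58 → no gain ✓.
Low-ability (own payoff 51): to s=5.3 gives 84 − 29.8×5.3 = -73.94 → no gain ✓; to s=10.2 gives 143 − 29.8×10.2 = -160.96 → no gain ✓.
5 of the 6 constraints hold; not an equilibrium.

5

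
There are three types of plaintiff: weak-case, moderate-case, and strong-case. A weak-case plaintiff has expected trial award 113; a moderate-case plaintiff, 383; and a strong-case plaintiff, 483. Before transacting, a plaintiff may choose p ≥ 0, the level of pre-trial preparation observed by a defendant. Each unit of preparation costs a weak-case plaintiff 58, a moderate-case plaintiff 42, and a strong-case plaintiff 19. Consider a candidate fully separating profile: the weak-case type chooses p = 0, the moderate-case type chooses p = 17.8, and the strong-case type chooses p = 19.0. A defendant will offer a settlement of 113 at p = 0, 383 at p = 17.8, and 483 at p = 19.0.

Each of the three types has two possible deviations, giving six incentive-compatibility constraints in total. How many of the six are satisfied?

Strong-case (own payoff 483 − 19×19.0 = 122): to p=0 gives 113 → no gain ✓; to p=17.8 gives 383 − 19×17.8 = 44.8 → no gain ✓.
Moderate-case (own payoff 383 − 42×17.8 = -364.6): to p=0 gives 113 → profitable ✗; to p=19.0 gives 483 − 42×19.0 = -315 → profitable ✗.
Weak-case (own payoff 113): to p=17.8 gives 383 − 58×17.8 = -649.4 → no gain ✓; to p=19.0 gives 483 − 58×19.0 = -619 → no gain ✓.
4 of the 6 constraints hold; not an equilibrium.

4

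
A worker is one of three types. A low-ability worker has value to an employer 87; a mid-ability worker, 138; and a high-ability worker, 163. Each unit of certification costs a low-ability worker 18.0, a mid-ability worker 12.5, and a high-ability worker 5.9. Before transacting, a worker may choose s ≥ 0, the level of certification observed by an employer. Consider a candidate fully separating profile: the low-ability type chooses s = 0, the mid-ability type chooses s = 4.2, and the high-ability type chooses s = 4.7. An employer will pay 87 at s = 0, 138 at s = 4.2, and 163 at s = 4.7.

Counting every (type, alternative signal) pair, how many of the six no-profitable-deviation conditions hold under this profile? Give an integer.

4

High-ability (own payoff 163 − 5.9×4.7 = 135.27): to s=0 gives 87 → no gain ✓; to s=4.2 gives 138 − 5.9×4.2 = 113.22 → no gain ✓.
Low-ability (own payoff 87): to s=4.2 gives 138 − 18.0×4.2 = 62.4 → no gain ✓; to s=4.7 gives 163 − 18.0×4.7 = 78.4 → no gain ✓.
Mid-ability (own payoff 138 − 12.5×4.2 = 85.5): to s=0 gives 87 → profitable ✗; to s=4.7 gives 163 − 12.5×4.7 = 104.25 → profitable ✗.
4 of the 6 constraints hold; not an equilibrium.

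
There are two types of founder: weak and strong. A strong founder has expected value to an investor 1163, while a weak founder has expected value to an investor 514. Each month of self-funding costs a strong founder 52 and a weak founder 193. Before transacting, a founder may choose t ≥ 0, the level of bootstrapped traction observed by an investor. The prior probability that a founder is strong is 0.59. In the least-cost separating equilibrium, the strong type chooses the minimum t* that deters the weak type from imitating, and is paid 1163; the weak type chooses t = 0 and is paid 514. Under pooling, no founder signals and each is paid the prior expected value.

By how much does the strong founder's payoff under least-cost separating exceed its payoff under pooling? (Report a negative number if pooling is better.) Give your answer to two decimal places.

91.23

Least-cost separating signal: t* solves 514 = 1163 − 193·t*, so t* = (1163 − 514)/193 ≈ 3.3627.
Strong type's separating payoff: 1163 − 52 × t* = 1163 − 52 × (1163 − 514)/193 = 1163 − 33748/193 ≈ 988.1399.
Pooling payoff: 0.59 × 1163 + 0.41 × 514 = 896.91.
Difference: 988.1399 − 896.91 = 91.2299, i.e. 91.23 to two decimal places.
The strong type prefers to separate.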